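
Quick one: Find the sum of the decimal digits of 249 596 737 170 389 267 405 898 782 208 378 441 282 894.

2+4+9+5+9+6+7+3+7+1+7+0+3+8+9+2+6+7+4+0+5+8+9+8+7+8+2+2+0+8+3+7+8+4+4+1+2+8+2+8+9+4 = 216

216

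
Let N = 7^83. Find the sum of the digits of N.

7^83 = 13903921949820524683398592075392719113700201232097144724944011875664343
Sum of its 71 digits: 292.

292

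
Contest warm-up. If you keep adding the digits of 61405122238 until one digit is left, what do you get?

7

6+1+4+0+5+1+2+2+2+3+8 = 34
3+4 = 7
(Equivalently, 61405122238 mod 9 = 7.)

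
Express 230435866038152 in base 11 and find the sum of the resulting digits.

230435866038152 in base 11 is 67473335A23045.
Digit sum: 6+7+4+7+3+3+3+5+10+2+3+0+4+5 = 62.

62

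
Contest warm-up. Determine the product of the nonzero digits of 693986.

69984

6×9×3×9×8×6 = 69984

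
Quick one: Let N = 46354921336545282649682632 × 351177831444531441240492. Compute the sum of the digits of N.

46354921336545282649682632 × 351177831444531441240492 = 16278820751749813384521587744215358710620187534944
Sum of its 50 digits: 222.

222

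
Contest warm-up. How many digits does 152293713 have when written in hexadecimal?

7

152293713 in base 16 is 913D151, which has 7 digits.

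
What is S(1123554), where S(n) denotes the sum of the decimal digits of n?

21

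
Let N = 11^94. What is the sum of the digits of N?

11^94 = 77787964060070582859513938114971128717917876946029329123560958680818697236800243835465535478292041
Sum of its 98 digits: 466.

466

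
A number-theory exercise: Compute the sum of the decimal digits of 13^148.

13^148 = 730493139235594387402340945989622245809156822109107220556107750263328225384150729599136436520147038131382886942403219105232194692327656113761247626273869203878394321
Sum of its 165 digits: 688.

688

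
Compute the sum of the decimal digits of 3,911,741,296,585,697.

3+9+1+1+7+4+1+2+9+6+5+8+5+6+9+7 = 83

83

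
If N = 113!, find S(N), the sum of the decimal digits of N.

113! = 22311927486598136465966070212187151182564399087952213171022161345724023063584214692821047352118139068425569179220877461124773845924561575264739138192463311667200000000000000000000000000
Sum of its 185 digits: 666.

666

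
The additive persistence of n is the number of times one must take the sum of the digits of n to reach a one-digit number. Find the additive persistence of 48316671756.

2

48316671756 → 54 → 9 (2 steps)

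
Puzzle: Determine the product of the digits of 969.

486

9×6×9 = 486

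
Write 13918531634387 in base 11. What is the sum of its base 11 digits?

77

13918531634387 in base 11 is 44868A8285806.
Digit sum: 4+4+8+6+8+10+8+2+8+5+8+0+6 = 77.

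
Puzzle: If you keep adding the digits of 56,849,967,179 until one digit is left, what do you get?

8

5+6+8+4+9+9+6+7+1+7+9 = 71
7+1 = 8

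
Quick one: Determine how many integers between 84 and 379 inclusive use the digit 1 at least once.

137

The integers in [84, 379] that use the digit 1 at least once: 91, 100, 101, 102, 103, 104, …, 361, 371.
137 qualify.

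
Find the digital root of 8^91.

8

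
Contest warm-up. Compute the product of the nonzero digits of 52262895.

86400

5×2×2×6×2×8×9×5 = 86400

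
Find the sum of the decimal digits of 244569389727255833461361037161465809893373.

2+4+4+5+6+9+3+8+9+7+2+7+2+5+5+8+3+3+4+6+1+3+6+1+0+3+7+1+6+1+4+6+5+8+0+9+8+9+3+3+7+3 = 196

196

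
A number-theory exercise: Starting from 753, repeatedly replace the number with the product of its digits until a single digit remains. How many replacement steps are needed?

753 → 105 → 0 (2 steps)

2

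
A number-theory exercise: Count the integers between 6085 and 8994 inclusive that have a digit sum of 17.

180

The integers in [6085, 8994] that have a digit sum of 17: 6092, 6119, 6128, 6137, 6146, 6155, …, 8810, 8900.
180 qualify.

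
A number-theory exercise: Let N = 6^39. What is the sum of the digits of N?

162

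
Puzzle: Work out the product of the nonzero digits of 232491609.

2×3×2×4×9×1×6×9 = 23328

23328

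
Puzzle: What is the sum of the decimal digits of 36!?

36! = 371993326789901217467999448150835200000000
Sum of its 42 digits: 171.

171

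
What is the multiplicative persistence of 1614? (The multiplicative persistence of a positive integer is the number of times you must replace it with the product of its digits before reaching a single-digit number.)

2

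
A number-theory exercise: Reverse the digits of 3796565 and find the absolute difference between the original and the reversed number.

1860408

Reverse of 3796565 is 5656973.
|3796565 − 5656973| = 1860408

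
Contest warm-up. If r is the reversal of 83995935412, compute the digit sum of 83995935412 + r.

53

Reversal of 83995935412 is 21453959938; 83995935412 + 21453959938 = 105449895350.
Digit sum of 105449895350: 1+0+5+4+4+9+8+9+5+3+5+0 = 53.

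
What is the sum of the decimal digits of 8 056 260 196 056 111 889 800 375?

105

8+0+5+6+2+6+0+1+9+6+0+5+6+1+1+1+8+8+9+8+0+0+3+7+5 = 105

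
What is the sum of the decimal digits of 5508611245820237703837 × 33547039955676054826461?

5508611245820237703837 × 33547039955676054826461 = 184797601563817964218051409619804292148830857
Sum of its 45 digits: 207.

207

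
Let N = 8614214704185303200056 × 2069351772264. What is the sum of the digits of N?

171

8614214704185303200056 × 2069351772264 = 17825840464768465675298074144046784
Sum of its 35 digits: 171.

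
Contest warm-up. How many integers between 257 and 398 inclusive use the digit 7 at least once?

33

The integers in [257, 398] that use the digit 7 at least once: 257, 267, 270, 271, 272, 273, …, 387, 397.
33 qualify.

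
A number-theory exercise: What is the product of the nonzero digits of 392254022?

3×9×2×2×5×4×2×2 = 8640

8640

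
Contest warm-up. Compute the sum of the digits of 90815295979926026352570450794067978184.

190

9+0+8+1+5+2+9+5+9+7+9+9+2+6+0+2+6+3+5+2+5+7+0+4+5+0+7+9+4+0+6+7+9+7+8+1+8+4 = 190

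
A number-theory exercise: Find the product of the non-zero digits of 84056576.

8×4×5×6×5×7×6 = 201600

201600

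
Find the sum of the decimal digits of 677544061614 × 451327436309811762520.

141

677544061614 × 451327436309811762520 = 305794224315183761617592815907280
Sum of its 33 digits: 141.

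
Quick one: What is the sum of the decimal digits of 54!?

261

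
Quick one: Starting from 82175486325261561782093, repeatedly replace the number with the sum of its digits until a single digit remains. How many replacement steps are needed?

2

82175486325261561782093 → 101 → 2 (2 steps)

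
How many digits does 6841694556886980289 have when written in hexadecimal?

16

6841694556886980289 in base 16 is 5EF294F35CF8D6C1, which has 16 digits.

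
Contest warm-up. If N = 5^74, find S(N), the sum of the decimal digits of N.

241

5^74 = 5293955920339377119177015629247762262821197509765625
Sum of its 52 digits: 241.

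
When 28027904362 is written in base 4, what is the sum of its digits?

28027904362 in base 4 is 122012211332011222.
Digit sum: 1+2+2+0+1+2+2+1+1+3+3+2+0+1+1+2+2+2 = 28.

28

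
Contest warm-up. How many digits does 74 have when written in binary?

74 in base 2 is 1001010, which has 7 digits.

7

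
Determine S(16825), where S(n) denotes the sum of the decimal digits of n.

22

1+6+8+2+5 = 22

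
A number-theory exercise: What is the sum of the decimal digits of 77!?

432

77! = 145183092028285869634070784086308284983740379224208358846781574688061991349156420080065207861248000000000000000000
Sum of its 114 digits: 432.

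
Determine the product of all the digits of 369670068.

3×6×9×6×7×0×0×6×8 = 0

0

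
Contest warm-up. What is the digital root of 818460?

8+1+8+4+6+0 = 27
2+7 = 9

9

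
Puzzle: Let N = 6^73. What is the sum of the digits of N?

252

6^73 = 638324153542299148846280854514738362441007133779155746816
Sum of its 57 digits: 252.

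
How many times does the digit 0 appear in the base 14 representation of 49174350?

49174350 in base 14 is 6760978.
The digit 0 appears 1 time.

1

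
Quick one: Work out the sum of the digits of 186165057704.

1+8+6+1+6+5+0+5+7+7+0+4 = 50

50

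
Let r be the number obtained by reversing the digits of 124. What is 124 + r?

Reverse of 124 is 421.
124 + 421 = 545

545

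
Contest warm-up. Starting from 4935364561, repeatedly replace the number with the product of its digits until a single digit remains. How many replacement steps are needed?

4935364561 → 1166400 → 0 (2 steps)

2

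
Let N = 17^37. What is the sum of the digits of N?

17^37 = 3362095853201812742282475234995233875224247377
Sum of its 46 digits: 197.

197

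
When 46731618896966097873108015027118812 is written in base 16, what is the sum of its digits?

46731618896966097873108015027118812 in base 16 is 9000BF478C97CC90D6441EAE0E2DC.
Digit sum: 9+0+0+0+11+15+4+7+8+12+9+7+12+12+9+0+13+6+4+4+1+14+10+14+0+14+2+13+12 = 222.

222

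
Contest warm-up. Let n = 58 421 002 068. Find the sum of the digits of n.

36

5+8+4+2+1+0+0+2+0+6+8 = 36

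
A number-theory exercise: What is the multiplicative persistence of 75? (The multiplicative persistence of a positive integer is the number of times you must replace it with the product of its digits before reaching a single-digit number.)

3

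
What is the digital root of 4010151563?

4+0+1+0+1+5+1+5+6+3 = 26
2+6 = 8

8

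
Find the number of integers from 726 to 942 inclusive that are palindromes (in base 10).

The integers in [726, 942] that are palindromes (in base 10): 727, 737, 747, 757, 767, 777, …, 929, 939.
22 qualify.

22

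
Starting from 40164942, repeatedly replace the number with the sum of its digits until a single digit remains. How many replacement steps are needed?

40164942 → 30 → 3 (2 steps)

2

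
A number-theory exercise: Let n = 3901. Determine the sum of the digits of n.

3+9+0+1 = 13

13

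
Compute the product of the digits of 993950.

0

9×9×3×9×5×0 = 0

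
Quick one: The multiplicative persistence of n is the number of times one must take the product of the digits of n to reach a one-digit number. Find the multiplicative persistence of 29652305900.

29652305900 → 0 (1 step)

1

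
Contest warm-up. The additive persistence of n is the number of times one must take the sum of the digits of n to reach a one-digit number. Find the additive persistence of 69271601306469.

2

69271601306469 → 60 → 6 (2 steps)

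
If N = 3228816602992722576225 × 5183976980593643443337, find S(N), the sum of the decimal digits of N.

210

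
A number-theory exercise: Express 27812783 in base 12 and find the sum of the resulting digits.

27812783 in base 12 is 939343B.
Digit sum: 9+3+9+3+4+3+11 = 42.

42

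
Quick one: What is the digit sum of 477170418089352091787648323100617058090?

161

4+7+7+1+7+0+4+1+8+0+8+9+3+5+2+0+9+1+7+8+7+6+4+8+3+2+3+1+0+0+6+1+7+0+5+8+0+9+0 = 161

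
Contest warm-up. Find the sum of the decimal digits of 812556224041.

8+1+2+5+5+6+2+2+4+0+4+1 = 40

40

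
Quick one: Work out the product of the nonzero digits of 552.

50

5×5×2 = 50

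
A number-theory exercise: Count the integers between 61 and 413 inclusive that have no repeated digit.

262

The integers in [61, 413] that have no repeated digit: 61, 62, 63, 64, 65, 67, …, 412, 413.
262 qualify.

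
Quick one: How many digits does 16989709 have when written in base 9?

16989709 in base 9 is 34864444, which has 8 digits.

8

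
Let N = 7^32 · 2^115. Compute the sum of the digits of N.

7^32 · 2^115 = 45876130747645081050493295598891107682590270607570754095546368
Sum of its 62 digits: 287.

287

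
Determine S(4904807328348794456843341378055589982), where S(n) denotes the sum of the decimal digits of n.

187

4+9+0+4+8+0+7+3+2+8+3+4+8+7+9+4+4+5+6+8+4+3+3+4+1+3+7+8+0+5+5+5+8+9+9+8+2 = 187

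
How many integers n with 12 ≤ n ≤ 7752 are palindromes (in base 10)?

165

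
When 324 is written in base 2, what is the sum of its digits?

3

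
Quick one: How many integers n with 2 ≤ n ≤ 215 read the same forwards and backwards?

29

The integers in [2, 215] that read the same forwards and backwards: 2, 3, 4, 5, 6, 7, …, 202, 212.
29 qualify.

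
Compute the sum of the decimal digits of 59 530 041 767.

5+9+5+3+0+0+4+1+7+6+7 = 47

47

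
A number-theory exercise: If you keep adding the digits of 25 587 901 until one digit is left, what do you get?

2+5+5+8+7+9+0+1 = 37
3+7 = 10
1+0 = 1

1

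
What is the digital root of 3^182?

9

The digital root of n equals n mod 9 (or 9 when 9 | n), so we need 3^182 mod 9.
3^182 ≡ 0 (mod 9), so the digital root is 9.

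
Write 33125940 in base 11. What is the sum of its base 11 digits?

33125940 in base 11 is 17776011.
Digit sum: 1+7+7+7+6+0+1+1 = 30.

30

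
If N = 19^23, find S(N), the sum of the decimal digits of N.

145

19^23 = 257829627945307727248226067259
Sum of its 30 digits: 145.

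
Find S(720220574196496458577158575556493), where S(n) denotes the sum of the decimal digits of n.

7+2+0+2+2+0+5+7+4+1+9+6+4+9+6+4+5+8+5+7+7+1+5+8+5+7+5+5+5+6+4+9+3 = 163

163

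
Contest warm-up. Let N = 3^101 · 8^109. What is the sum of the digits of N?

3^101 · 8^109 = 422722445909236326777151736798027145396609540861383864572972662657888772017432361324949129634966980495648887547561029032030526062214236906857693184
Sum of its 147 digits: 684.

684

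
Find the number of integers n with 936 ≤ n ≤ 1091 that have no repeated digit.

The integers in [936, 1091] that have no repeated digit: 936, 937, 938, 940, 941, 942, …, 1087, 1089.
92 qualify.

92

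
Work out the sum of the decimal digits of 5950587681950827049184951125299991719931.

203

5+9+5+0+5+8+7+6+8+1+9+5+0+8+2+7+0+4+9+1+8+4+9+5+1+1+2+5+2+9+9+9+9+1+7+1+9+9+3+1 = 203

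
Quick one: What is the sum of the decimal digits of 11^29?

11^29 = 1586309297171491574414436704891
Sum of its 31 digits: 140.

140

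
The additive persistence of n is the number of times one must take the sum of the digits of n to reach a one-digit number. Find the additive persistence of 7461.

7461 → 18 → 9 (2 steps)

2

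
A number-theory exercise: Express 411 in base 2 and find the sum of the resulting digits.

411 in base 2 is 110011011.
Digit sum: 1+1+0+0+1+1+0+1+1 = 6.

6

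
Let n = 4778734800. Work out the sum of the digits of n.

4+7+7+8+7+3+4+8+0+0 = 48

48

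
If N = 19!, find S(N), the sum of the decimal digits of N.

19! = 121645100408832000
Sum of its 18 digits: 45.

45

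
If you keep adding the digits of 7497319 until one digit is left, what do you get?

4

7+4+9+7+3+1+9 = 40
4+0 = 4
(Equivalently, 7497319 mod 9 = 4.)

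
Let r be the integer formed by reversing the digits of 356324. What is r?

423653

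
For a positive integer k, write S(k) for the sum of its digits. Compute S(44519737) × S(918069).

1320

S(44519737) = 4+4+5+1+9+7+3+7 = 40.
S(918069) = 9+1+8+0+6+9 = 33.
40 · 33 = 1320.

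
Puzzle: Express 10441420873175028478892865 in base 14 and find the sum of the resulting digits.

169

10441420873175028478892865 in base 14 is 8CB1CB73288C2BAD1ACA41.
Digit sum: 8+12+11+1+12+11+7+3+2+8+8+12+2+11+10+13+1+10+12+10+4+1 = 169.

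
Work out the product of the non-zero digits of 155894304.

1×5×5×8×9×4×3×4 = 86400

86400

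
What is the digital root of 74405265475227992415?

7+4+4+0+5+2+6+5+4+7+5+2+2+7+9+9+2+4+1+5 = 90
9+0 = 9

9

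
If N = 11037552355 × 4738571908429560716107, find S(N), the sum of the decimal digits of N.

118

11037552355 × 4738571908429560716107 = 52302235527223542233682304281985
Sum of its 32 digits: 118.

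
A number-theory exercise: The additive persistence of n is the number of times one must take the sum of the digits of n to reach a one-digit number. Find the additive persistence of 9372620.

3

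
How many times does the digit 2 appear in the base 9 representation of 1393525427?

1393525427 in base 9 is 3533142455.
The digit 2 appears 1 time.

1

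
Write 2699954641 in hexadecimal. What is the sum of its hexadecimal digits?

61

2699954641 in base 16 is A0EE09D1.
Digit sum: 10+0+14+14+0+9+13+1 = 61.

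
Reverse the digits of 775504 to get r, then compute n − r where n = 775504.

Reverse of 775504 is 405577.
775504 − 405577 = 369927

369927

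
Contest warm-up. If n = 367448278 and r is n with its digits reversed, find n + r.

1240293041

Reverse of 367448278 is 872844763.
367448278 + 872844763 = 1240293041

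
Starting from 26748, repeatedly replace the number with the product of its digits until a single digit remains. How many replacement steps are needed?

6

26748 → 2688 → 768 → 336 → 54 → 20 → 0 (6 steps)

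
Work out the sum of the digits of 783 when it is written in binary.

6

783 in base 2 is 1100001111.
Digit sum: 1+1+0+0+0+0+1+1+1+1 = 6.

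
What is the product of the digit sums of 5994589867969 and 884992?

3760

S(5994589867969) = 5+9+9+4+5+8+9+8+6+7+9+6+9 = 94.
S(884992) = 8+8+4+9+9+2 = 40.
94 · 40 = 3760.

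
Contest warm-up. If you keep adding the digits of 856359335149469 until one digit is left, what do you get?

8+5+6+3+5+9+3+3+5+1+4+9+4+6+9 = 80
8+0 = 8

8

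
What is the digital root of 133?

1+3+3 = 7
(Equivalently, 133 mod 9 = 7.)

7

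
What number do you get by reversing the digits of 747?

747

Reversing 747 gives 747.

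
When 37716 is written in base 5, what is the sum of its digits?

12

37716 in base 5 is 2201331.
Digit sum: 2+2+0+1+3+3+1 = 12.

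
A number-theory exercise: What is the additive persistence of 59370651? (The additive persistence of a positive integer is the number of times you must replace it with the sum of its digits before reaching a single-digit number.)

59370651 → 36 → 9 (2 steps)

2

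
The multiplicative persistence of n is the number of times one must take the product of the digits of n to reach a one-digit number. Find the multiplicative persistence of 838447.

2

838447 → 21504 → 0 (2 steps)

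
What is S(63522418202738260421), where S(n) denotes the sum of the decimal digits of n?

68

6+3+5+2+2+4+1+8+2+0+2+7+3+8+2+6+0+4+2+1 = 68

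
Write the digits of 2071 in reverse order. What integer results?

1702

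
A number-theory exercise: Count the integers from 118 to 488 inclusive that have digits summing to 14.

The integers in [118, 488] that have digits summing to 14: 149, 158, 167, 176, 185, 194, …, 473, 482.
29 qualify.

29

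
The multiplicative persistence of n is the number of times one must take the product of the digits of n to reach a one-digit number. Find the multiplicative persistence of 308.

308 → 0 (1 step)

1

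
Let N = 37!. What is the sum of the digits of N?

37! = 13763753091226345046315979581580902400000000
Sum of its 44 digits: 153.

153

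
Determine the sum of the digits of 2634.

15

2+6+3+4 = 15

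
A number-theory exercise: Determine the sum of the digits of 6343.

16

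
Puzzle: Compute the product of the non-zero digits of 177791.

3087

1×7×7×7×9×1 = 3087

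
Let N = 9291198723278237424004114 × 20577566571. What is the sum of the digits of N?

9291198723278237424004114 × 20577566571 = 191190260252648137947988209212873094
Sum of its 36 digits: 159.

159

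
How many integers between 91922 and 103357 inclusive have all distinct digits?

The integers in [91922, 103357] that have all distinct digits: 92013, 92014, 92015, 92016, 92017, 92018, …, 103297, 103298.
2592 qualify.

2592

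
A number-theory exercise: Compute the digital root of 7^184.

7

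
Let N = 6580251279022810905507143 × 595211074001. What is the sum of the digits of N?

6580251279022810905507143 × 595211074001 = 3916638430983621200844841910607089143
Sum of its 37 digits: 151.

151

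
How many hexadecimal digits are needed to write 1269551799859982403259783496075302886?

30

1269551799859982403259783496075302886 in base 16 is F481BC8353FAA246C95CC0293FD7E6, which has 30 digits.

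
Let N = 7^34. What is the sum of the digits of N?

7^34 = 54116956037952111668959660849
Sum of its 29 digits: 142.

142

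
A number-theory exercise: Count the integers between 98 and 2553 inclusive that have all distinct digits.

The integers in [98, 2553] that have all distinct digits: 98, 102, 103, 104, 105, 106, …, 2548, 2549.
1405 qualify.

1405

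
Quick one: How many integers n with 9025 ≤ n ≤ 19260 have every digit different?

The integers in [9025, 19260] that have every digit different: 9025, 9026, 9027, 9028, 9031, 9032, …, 19258, 19260.
3249 qualify.

3249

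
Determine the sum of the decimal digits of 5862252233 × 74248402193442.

5862252233 × 74248402193442 = 435262861555187462455986
Sum of its 24 digits: 117.

117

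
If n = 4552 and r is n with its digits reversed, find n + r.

7106

Reverse of 4552 is 2554.
4552 + 2554 = 7106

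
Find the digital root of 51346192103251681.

5+1+3+4+6+1+9+2+1+0+3+2+5+1+6+8+1 = 58
5+8 = 13
1+3 = 4

4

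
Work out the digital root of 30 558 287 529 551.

3+0+5+5+8+2+8+7+5+2+9+5+5+1 = 65
6+5 = 11
1+1 = 2

2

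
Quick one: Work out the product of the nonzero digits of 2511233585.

36000

2×5×1×1×2×3×3×5×8×5 = 36000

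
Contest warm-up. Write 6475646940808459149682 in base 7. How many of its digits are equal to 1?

6

6475646940808459149682 in base 7 is 45541521554362212312415102.
The digit 1 appears 6 times.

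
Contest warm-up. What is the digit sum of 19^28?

19^28 = 638411683925748518131605316913942641
Sum of its 36 digits: 154.

154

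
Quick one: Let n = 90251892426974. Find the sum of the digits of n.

9+0+2+5+1+8+9+2+4+2+6+9+7+4 = 68

68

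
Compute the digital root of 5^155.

The digital root of n equals n mod 9 (or 9 when 9 | n), so we need 5^155 mod 9.
5^155 ≡ 2 (mod 9), so the digital root is 2.

2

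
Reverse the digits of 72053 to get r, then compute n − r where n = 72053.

Reverse of 72053 is 35027.
72053 − 35027 = 37026

37026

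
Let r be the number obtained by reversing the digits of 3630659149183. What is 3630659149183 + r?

Reverse of 3630659149183 is 3819419560363.
3630659149183 + 3819419560363 = 7450078709546

7450078709546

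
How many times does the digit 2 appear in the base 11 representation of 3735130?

3735130 in base 11 is 2121293.
The digit 2 appears 3 times.

3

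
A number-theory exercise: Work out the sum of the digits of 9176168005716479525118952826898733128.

9+1+7+6+1+6+8+0+0+5+7+1+6+4+7+9+5+2+5+1+1+8+9+5+2+8+2+6+8+9+8+7+3+3+1+2+8 = 180

180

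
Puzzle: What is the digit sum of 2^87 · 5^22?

86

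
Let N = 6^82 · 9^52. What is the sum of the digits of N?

6^82 · 9^52 = 268542496681770591979598128625590560097803597928584838404296552049815835481039713296330918980065236092238551842816
Sum of its 114 digits: 549.

549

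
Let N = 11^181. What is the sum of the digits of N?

776

11^181 = 310510302014121633020937183557989704181193410687432229173925921726449830163756710579762535041029352156690293924949840725060157610378782033562854077931351117235416826442793546645794270350811
Sum of its 189 digits: 776.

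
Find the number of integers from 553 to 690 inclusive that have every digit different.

The integers in [553, 690] that have every digit different: 560, 561, 562, 563, 564, 567, …, 689, 690.
97 qualify.

97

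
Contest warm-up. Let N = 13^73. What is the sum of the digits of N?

382

13^73 = 2079048967884476080047788451088036024992192911702789306913218557391594777834401453
Sum of its 82 digits: 382.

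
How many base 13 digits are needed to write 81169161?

8

81169161 in base 13 is 13A7C5B8, which has 8 digits.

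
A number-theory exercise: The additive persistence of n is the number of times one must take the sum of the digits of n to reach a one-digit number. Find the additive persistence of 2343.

2

2343 → 12 → 3 (2 steps)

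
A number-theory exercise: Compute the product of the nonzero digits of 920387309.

9×2×3×8×7×3×9 = 81648

81648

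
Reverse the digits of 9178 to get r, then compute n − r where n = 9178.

Reverse of 9178 is 8719.
9178 − 8719 = 459

459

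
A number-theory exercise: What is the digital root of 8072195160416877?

9

8+0+7+2+1+9+5+1+6+0+4+1+6+8+7+7 = 72
7+2 = 9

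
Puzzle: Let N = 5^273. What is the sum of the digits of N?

890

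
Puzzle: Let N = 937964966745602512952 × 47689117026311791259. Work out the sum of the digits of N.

937964966745602512952 × 47689117026311791259 = 44730721065711685888927113260978867886568
Sum of its 41 digits: 208.

208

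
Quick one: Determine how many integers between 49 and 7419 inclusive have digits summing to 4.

The integers in [49, 7419] that have digits summing to 4: 103, 112, 121, 130, 202, 211, …, 3100, 4000.
30 qualify.

30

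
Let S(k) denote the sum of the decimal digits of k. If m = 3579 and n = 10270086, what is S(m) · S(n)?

S(3579) = 3+5+7+9 = 24.
S(10270086) = 1+0+2+7+0+0+8+6 = 24.
24 · 24 = 576.

576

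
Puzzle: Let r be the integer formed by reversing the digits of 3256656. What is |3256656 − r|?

3309867

Reverse of 3256656 is 6566523.
|3256656 − 6566523| = 3309867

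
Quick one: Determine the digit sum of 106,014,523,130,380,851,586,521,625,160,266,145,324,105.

1+0+6+0+1+4+5+2+3+1+3+0+3+8+0+8+5+1+5+8+6+5+2+1+6+2+5+1+6+0+2+6+6+1+4+5+3+2+4+1+0+5 = 137

137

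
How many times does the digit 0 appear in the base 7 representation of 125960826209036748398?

125960826209036748398 in base 7 is 441341602102635662555120.
The digit 0 appears 3 times.

3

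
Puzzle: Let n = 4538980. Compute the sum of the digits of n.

4+5+3+8+9+8+0 = 37

37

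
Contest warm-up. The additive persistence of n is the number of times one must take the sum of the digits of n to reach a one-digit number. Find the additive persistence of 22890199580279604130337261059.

2

22890199580279604130337261059 → 121 → 4 (2 steps)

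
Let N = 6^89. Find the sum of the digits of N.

315

6^89 = 1800782593726645086383198950649858141454002621435149880441896326660096
Sum of its 70 digits: 315.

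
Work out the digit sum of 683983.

6+8+3+9+8+3 = 37

37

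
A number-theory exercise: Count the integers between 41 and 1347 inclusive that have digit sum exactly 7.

54

The integers in [41, 1347] that have digit sum exactly 7: 43, 52, 61, 70, 106, 115, …, 1321, 1330.
54 qualify.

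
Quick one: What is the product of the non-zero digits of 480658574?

1075200

4×8×6×5×8×5×7×4 = 1075200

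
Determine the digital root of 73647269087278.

4

7+3+6+4+7+2+6+9+0+8+7+2+7+8 = 76
7+6 = 13
1+3 = 4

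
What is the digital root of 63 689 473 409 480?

6+3+6+8+9+4+7+3+4+0+9+4+8+0 = 71
7+1 = 8
(Equivalently, 63 689 473 409 480 mod 9 = 8.)

8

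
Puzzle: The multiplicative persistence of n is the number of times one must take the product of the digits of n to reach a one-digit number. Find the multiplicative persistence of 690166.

1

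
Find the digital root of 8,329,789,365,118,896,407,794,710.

8+3+2+9+7+8+9+3+6+5+1+1+8+8+9+6+4+0+7+7+9+4+7+1+0 = 132
1+3+2 = 6

6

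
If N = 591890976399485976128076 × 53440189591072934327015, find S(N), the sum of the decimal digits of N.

591890976399485976128076 × 53440189591072934327015 = 31630765996033806289260029295517747578506773140
Sum of its 47 digits: 213.

213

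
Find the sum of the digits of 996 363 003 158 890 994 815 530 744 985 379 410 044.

9+9+6+3+6+3+0+0+3+1+5+8+8+9+0+9+9+4+8+1+5+5+3+0+7+4+4+9+8+5+3+7+9+4+1+0+0+4+4 = 183

183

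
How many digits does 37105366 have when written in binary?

26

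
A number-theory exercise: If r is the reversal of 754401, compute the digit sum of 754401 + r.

42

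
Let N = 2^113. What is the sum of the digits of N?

158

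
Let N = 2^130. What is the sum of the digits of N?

196

2^130 = 1361129467683753853853498429727072845824
Sum of its 40 digits: 196.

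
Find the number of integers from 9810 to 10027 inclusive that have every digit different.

49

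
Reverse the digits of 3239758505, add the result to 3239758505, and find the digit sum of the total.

Reversal of 3239758505 is 5058579323; 3239758505 + 5058579323 = 8298337828.
Digit sum of 8298337828: 8+2+9+8+3+3+7+8+2+8 = 58.

58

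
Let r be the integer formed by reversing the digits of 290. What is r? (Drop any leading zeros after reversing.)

92

Reversing 290 gives 92.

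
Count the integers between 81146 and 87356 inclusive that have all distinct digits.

2129

The integers in [81146, 87356] that have all distinct digits: 81203, 81204, 81205, 81206, 81207, 81209, …, 87354, 87356.
2129 qualify.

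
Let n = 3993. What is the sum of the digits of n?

24

3+9+9+3 = 24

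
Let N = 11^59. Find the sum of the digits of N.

11^59 = 27680149049219827234040845032752615876276219551518008056540691
Sum of its 62 digits: 257.

257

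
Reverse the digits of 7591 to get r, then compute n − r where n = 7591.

5634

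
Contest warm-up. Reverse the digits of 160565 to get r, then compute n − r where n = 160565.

-404496

Reverse of 160565 is 565061.
160565 − 565061 = -404496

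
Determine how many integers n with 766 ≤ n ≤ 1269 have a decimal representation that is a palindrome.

The integers in [766, 1269] that have a decimal representation that is a palindrome: 767, 777, 787, 797, 808, 818, …, 1111, 1221.
27 qualify.

27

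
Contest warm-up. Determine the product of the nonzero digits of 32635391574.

3×2×6×3×5×3×9×1×5×7×4 = 2041200

2041200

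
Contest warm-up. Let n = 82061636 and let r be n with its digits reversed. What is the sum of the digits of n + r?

Reversal of 82061636 is 63616028; 82061636 + 63616028 = 145677664.
Digit sum of 145677664: 1+4+5+6+7+7+6+6+4 = 46.

46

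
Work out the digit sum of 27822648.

39

2+7+8+2+2+6+4+8 = 39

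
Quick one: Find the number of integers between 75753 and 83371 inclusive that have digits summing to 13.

The integers in [75753, 83371] that have digits summing to 13: 76000, 80005, 80014, 80023, 80032, 80041, …, 83110, 83200.
53 qualify.

53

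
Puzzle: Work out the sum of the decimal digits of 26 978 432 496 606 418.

2+6+9+7+8+4+3+2+4+9+6+6+0+6+4+1+8 = 85

85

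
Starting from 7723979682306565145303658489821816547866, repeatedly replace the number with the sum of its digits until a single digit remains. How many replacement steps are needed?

7723979682306565145303658489821816547866 → 203 → 5 (2 steps)

2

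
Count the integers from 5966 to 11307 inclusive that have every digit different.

2368

The integers in [5966, 11307] that have every digit different: 5967, 5968, 5970, 5971, 5972, 5973, …, 10986, 10987.
2368 qualify.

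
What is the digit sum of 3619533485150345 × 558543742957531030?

3619533485150345 × 558543742957531030 = 2021667780555990755046489552705350
Sum of its 34 digits: 152.

152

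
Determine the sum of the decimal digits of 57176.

26

5+7+1+7+6 = 26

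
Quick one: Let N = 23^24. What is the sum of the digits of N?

154

23^24 = 480250763996501976790165756943041
Sum of its 33 digits: 154.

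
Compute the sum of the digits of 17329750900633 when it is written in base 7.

49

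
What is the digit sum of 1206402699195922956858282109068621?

1+2+0+6+4+0+2+6+9+9+1+9+5+9+2+2+9+5+6+8+5+8+2+8+2+1+0+9+0+6+8+6+2+1 = 153

153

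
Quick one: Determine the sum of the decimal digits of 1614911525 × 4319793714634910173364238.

1614911525 × 4319793714634910173364238 = 6976084655386477606305655969042950
Sum of its 34 digits: 171.

171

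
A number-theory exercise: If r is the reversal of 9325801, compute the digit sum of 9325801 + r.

11

Reversal of 9325801 is 1085239; 9325801 + 1085239 = 10411040.
Digit sum of 10411040: 1+0+4+1+1+0+4+0 = 11.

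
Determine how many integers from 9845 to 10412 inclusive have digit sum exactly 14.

31

The integers in [9845, 10412] that have digit sum exactly 14: 10049, 10058, 10067, 10076, 10085, 10094, …, 10391, 10409.
31 qualify.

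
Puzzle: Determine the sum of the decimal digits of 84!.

477

84! = 3314240134565353266999387579130131288000666286242049487118846032383059131291716864129885722968716753156177920000000000000000000
Sum of its 127 digits: 477.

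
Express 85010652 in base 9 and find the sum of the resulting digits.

85010652 in base 9 is 186858620.
Digit sum: 1+8+6+8+5+8+6+2+0 = 44.

44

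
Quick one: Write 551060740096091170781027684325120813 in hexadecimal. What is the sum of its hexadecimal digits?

198

551060740096091170781027684325120813 in base 16 is 6A216463629C0670931BC5BF39DB2D.
Digit sum: 6+10+2+1+6+4+6+3+6+2+9+12+0+6+7+0+9+3+1+11+12+5+11+15+3+9+13+11+2+13 = 198.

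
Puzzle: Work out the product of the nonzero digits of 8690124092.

62208

8×6×9×1×2×4×9×2 = 62208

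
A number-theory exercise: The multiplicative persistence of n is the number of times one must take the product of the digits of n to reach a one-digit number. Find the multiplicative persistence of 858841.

2

858841 → 10240 → 0 (2 steps)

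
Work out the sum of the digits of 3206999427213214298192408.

3+2+0+6+9+9+9+4+2+7+2+1+3+2+1+4+2+9+8+1+9+2+4+0+8 = 107

107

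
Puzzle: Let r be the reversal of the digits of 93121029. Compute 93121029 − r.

Reverse of 93121029 is 92012139.
93121029 − 92012139 = 1108890

1108890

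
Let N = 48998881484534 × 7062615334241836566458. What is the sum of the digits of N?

48998881484534 × 7062615334241836566458 = 346060251733368233502858172390160572
Sum of its 36 digits: 136.

136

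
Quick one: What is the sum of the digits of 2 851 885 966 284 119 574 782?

2+8+5+1+8+8+5+9+6+6+2+8+4+1+1+9+5+7+4+7+8+2 = 116

116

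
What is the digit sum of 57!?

270

57! = 40526919504877216755680601905432322134980384796226602145184481280000000000000
Sum of its 77 digits: 270.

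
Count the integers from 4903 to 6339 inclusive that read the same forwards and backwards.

15

The integers in [4903, 6339] that read the same forwards and backwards: 4994, 5005, 5115, 5225, 5335, 5445, …, 6226, 6336.
15 qualify.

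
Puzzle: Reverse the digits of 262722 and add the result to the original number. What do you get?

489984

Reverse of 262722 is 227262.
262722 + 227262 = 489984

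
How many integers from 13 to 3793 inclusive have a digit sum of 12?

The integers in [13, 3793] that have a digit sum of 12: 39, 48, 57, 66, 75, 84, …, 3711, 3720.
257 qualify.

257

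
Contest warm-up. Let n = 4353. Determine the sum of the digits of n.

15

4+3+5+3 = 15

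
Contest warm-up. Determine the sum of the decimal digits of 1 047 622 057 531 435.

55

1+0+4+7+6+2+2+0+5+7+5+3+1+4+3+5 = 55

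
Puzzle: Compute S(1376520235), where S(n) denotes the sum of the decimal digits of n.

34

1+3+7+6+5+2+0+2+3+5 = 34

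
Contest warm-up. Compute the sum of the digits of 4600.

4+6+0+0 = 10

10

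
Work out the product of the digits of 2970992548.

0

2×9×7×0×9×9×2×5×4×8 = 0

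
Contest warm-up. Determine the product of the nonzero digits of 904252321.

4320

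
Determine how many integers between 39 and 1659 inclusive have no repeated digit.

The integers in [39, 1659] that have no repeated digit: 39, 40, 41, 42, 43, 45, …, 1658, 1659.
1018 qualify.

1018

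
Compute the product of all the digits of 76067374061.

0

7×6×0×6×7×3×7×4×0×6×1 = 0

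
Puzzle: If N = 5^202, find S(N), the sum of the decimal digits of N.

616

5^202 = 1555753819465285426786016013445031060147563042180291783275279153697424708508845860295986205781428404239241647388780620531179010868072509765625
Sum of its 142 digits: 616.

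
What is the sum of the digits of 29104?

16

2+9+1+0+4 = 16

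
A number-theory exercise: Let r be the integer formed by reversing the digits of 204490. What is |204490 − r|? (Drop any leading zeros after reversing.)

110088

Reverse of 204490 is 94402.
|204490 − 94402| = 110088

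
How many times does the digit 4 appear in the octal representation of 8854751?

1

8854751 in base 8 is 41616337.
The digit 4 appears 1 time.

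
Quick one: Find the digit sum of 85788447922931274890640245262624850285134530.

194

8+5+7+8+8+4+4+7+9+2+2+9+3+1+2+7+4+8+9+0+6+4+0+2+4+5+2+6+2+6+2+4+8+5+0+2+8+5+1+3+4+5+3+0 = 194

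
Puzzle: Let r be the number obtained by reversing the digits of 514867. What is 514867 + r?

1283282

Reverse of 514867 is 768415.
514867 + 768415 = 1283282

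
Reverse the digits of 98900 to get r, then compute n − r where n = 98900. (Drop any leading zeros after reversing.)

97911

Reverse of 98900 is 989.
98900 − 989 = 97911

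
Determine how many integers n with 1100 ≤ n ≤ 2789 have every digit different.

The integers in [1100, 2789] that have every digit different: 1203, 1204, 1205, 1206, 1207, 1208, …, 2786, 2789.
833 qualify.

833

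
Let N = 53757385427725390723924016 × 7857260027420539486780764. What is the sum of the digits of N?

53757385427725390723924016 × 7857260027420539486780764 = 422385755699906113346496120742389192554869586428224
Sum of its 51 digits: 243.

243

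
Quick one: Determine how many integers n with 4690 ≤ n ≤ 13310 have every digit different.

3451

The integers in [4690, 13310] that have every digit different: 4690, 4691, 4692, 4693, 4695, 4697, …, 13297, 13298.
3451 qualify.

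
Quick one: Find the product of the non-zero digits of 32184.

192

3×2×1×8×4 = 192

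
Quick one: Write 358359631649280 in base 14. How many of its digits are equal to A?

358359631649280 in base 14 is 646C9AD3CBC52.
The digit A appears 1 time.

1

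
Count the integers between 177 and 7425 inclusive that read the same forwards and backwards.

The integers in [177, 7425] that read the same forwards and backwards: 181, 191, 202, 212, 222, 232, …, 7227, 7337.
146 qualify.

146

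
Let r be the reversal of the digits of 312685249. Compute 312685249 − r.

-629900964

Reverse of 312685249 is 942586213.
312685249 − 942586213 = -629900964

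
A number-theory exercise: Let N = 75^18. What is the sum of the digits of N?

144

75^18 = 5637710113660432398319244384765625
Sum of its 34 digits: 144.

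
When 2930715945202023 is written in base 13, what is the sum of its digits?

2930715945202023 in base 13 is 98A3B4351AA904.
Digit sum: 9+8+10+3+11+4+3+5+1+10+10+9+0+4 = 87.

87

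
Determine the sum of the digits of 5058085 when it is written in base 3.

5058085 in base 3 is 100111222101111.
Digit sum: 1+0+0+1+1+1+2+2+2+1+0+1+1+1+1 = 15.

15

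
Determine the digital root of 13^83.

The digital root of n equals n mod 9 (or 9 when 9 | n), so we need 13^83 mod 9.
13^83 ≡ 7 (mod 9), so the digital root is 7.

7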